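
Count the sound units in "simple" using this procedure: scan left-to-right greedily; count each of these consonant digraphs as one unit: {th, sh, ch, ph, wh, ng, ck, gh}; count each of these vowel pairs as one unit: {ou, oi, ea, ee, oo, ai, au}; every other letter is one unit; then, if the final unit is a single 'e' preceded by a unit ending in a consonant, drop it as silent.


Word: "simple" (6 letters)
Left-to-right scan:
  (1) 's' (letter)
  (2) 'i' (letter)
  (3) 'm' (letter)
  (4) 'p' (letter)
  (5) 'l' (letter)
  (6) 'e' (letter)
Units from scan: 6
Final unit is 'e' after a consonant -> drop as silent (-1)
Sound units = 5 units


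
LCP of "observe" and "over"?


Word 1: "observe"
Word 2: "over"
Comparing from start:
  Pos 0: 'o' == 'o'
  Pos 1: 'b' != 'v' (stop)
LCP = "o" (length 1)


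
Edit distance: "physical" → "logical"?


Word 1: "physical" (length 8)
Word 2: "logical" (length 7)
One optimal edit sequence (insert/delete/substitute each cost 1):
  1. delete 'p'  (+1)
  2. substitute 'h' -> 'l'  (+1)
  3. substitute 'y' -> 'o'  (+1)
  4. substitute 's' -> 'g'  (+1)
  5. keep 'i'
  6. keep 'c'
  7. keep 'a'
  8. keep 'l'
Total edit operations: 4
Edit distance = 4


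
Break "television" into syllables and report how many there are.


Word: "television"
Syllable breakdown: tel / e / vi / sion
Counting: 4 parts
= 4 syllables


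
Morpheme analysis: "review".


Word: "review"
Morphemes: re- / view
Each morpheme carries meaning
= 2 morphemes


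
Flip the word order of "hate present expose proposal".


Original: "hate present expose proposal"
Words (1..n): hate | present | expose | proposal
Reversed (n..1): proposal | expose | present | hate
Result = "proposal expose present hate"


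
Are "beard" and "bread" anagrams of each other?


Word 1: "beard" → sorted: abder
Word 2: "bread" → sorted: abder
Same letters? abder == abder
Anagram = Yes


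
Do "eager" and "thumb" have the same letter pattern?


Pattern of "eager": [0, 1, 2, 0, 3]
Pattern of "thumb": [0, 1, 2, 3, 4]
Patterns do not match
Same pattern = No


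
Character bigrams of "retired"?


Word: "retired" (length 7)
Number of bigrams = 7 - 2 + 1 = 6
  Position 0: "re"
  Position 1: "et"
  Position 2: "ti"
  Position 3: "ir"
  Position 4: "re"
  Position 5: "ed"
Bigrams = "re", "et", "ti", "ir", "re", "ed"


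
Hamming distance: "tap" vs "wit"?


Comparing character by character (same length = 3):
  Pos 0: 't' vs 'w' !=
  Pos 1: 'a' vs 'i' !=
  Pos 2: 'p' vs 't' !=
Hamming distance = 3


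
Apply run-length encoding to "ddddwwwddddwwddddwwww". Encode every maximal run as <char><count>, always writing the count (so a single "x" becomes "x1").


String: "ddddwwwddddwwddddwwww"
Scanning for consecutive runs:
  'd' x 4
  'w' x 3
  'd' x 4
  'w' x 2
  'd' x 4
  'w' x 4
RLE = "d4w3d4w2d4w4"


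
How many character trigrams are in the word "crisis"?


Word: "crisis" (length 6)
Number of 3-grams = length - 3 + 1 = 6 - 3 + 1
= 4


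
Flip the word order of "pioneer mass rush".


Original: "pioneer mass rush"
Words (1..n): pioneer | mass | rush
Reversed (n..1): rush | mass | pioneer
Result = "rush mass pioneer"


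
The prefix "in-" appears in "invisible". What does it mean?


Prefix: in-
Example: invisible = in- + visible
Meaning = not / into


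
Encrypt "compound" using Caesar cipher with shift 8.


Word: "compound"
Shift: 8
Each letter → (letter + shift) mod 26:
  'c' (2) + 8 = 10 → 'k'
  'o' (14) + 8 = 22 → 'w'
  'm' (12) + 8 = 20 → 'u'
  'p' (15) + 8 = 23 → 'x'
  'o' (14) + 8 = 22 → 'w'
  'u' (20) + 8 = 2 → 'c'
  'n' (13) + 8 = 21 → 'v'
  'd' (3) + 8 = 11 → 'l'
Result = "kwuxwcvl"


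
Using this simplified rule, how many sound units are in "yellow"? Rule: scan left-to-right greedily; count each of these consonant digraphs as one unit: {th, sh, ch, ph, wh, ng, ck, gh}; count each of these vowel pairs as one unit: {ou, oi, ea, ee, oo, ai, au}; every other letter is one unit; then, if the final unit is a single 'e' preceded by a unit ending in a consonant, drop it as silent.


Word: "yellow" (6 letters)
Left-to-right scan:
  (1) 'y' (letter)
  (2) 'e' (letter)
  (3) 'l' (letter)
  (4) 'l' (letter)
  (5) 'o' (letter)
  (6) 'w' (letter)
Units from scan: 6
Sound units = 6 units


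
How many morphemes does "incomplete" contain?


Word: "incomplete"
Morphemes: in- / complete
Each morpheme carries meaning
= 2 morphemes


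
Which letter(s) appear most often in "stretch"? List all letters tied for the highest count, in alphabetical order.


Word: "stretch"
Letter counts:
  'c': 1
  'e': 1
  'h': 1
  'r': 1
  's': 1
  't': 2
Maximum count = 2
Most frequent = 't' (2 times each)


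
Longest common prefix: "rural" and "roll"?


Word 1: "rural"
Word 2: "roll"
Comparing from start:
  Pos 0: 'r' == 'r'
  Pos 1: 'u' != 'o' (stop)
LCP = "r" (length 1)


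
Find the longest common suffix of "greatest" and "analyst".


Word 1: "greatest"
Word 2: "analyst"
Comparing from end:
  Pos -1: 't' == 't'
  Pos -2: 's' == 's'
  Pos -3: 'e' != 'y' (stop)
LCS = "st" (length 2)


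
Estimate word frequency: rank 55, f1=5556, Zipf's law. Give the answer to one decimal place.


Zipf's law: f(r) = f(1) / r
f(1) = 5556
f(55) = 5556 / 55
= 101.0 occurrences


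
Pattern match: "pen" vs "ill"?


Pattern of "pen": [0, 1, 2]
Pattern of "ill": [0, 1, 1]
Patterns do not match
Same pattern = No


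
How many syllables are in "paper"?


Word: "paper"
Syllable breakdown: pa | per
Counting: 2 parts
= 2 syllables


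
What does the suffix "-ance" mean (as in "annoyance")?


Suffix: -ance
Example: annoyance (annoy + -ance)
Meaning = state of


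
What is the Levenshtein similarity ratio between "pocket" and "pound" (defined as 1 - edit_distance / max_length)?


Word 1: "pocket" (length 6)
Word 2: "pound" (length 5)
One optimal edit sequence:
  1. keep 'p'
  2. keep 'o'
  3. delete 'c'  (+1)
  4. substitute 'k' -> 'u'  (+1)
  5. substitute 'e' -> 'n'  (+1)
  6. substitute 't' -> 'd'  (+1)
Edit distance = 4
Max length = max(6, 5) = 6
Similarity = 1 - 4/6
= 0.3333


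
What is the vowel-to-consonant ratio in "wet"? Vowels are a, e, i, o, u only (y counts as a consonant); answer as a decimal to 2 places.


Word: "wet"
Vowels (a,e,i,o,u): 1
Consonants: 2
Ratio = 1/2
= 0.50


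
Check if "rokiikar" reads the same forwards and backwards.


Word: "rokiikar"
Reversed: "rakiikor"
Forward == Backward? rokiikar != rakiikor
Palindrome = No


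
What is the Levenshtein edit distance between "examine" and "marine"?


Word 1: "examine" (length 7)
Word 2: "marine" (length 6)
One optimal edit sequence (insert/delete/substitute each cost 1):
  1. delete 'e'  (+1)
  2. substitute 'x' -> 'm'  (+1)
  3. keep 'a'
  4. substitute 'm' -> 'r'  (+1)
  5. keep 'i'
  6. keep 'n'
  7. keep 'e'
Total edit operations: 3
Edit distance = 3


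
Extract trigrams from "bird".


Word: "bird" (length 4)
Number of trigrams = 4 - 3 + 1 = 2
  Position 0: "bir"
  Position 1: "ird"
Trigrams = "bir", "ird"


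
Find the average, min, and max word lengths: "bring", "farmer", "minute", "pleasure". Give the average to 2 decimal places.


Lengths: "bring"=5, "farmer"=6, "minute"=6, "pleasure"=8
Sum = 25, Count = 4
Average = 25/4 = 6.25
= avg=6.25, min=5, max=8


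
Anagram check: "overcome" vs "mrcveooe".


Word 1: "overcome" → sorted: ceemoorv
Word 2: "mrcveooe" → sorted: ceemoorv
Same letters? ceemoorv == ceemoorv
Anagram = Yes


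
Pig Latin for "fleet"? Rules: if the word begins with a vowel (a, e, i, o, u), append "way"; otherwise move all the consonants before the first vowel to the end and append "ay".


Word: "fleet"
Starts with consonant(s) → move to end, add 'ay'
Consonant cluster: "fl"
Pig Latin = "eetflay"


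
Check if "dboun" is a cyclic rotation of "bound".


Word: "bound", Candidate: "dboun"
Method: check if candidate is substring of word+word
"boundbound" contains "dboun"? Yes
Is rotation = Yes


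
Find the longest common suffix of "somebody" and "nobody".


Word 1: "somebody"
Word 2: "nobody"
Comparing from end:
  Pos -1: 'y' == 'y'
  Pos -2: 'd' == 'd'
  Pos -3: 'o' == 'o'
  Pos -4: 'b' == 'b'
  Pos -5: 'e' != 'o' (stop)
LCS = "body" (length 4)


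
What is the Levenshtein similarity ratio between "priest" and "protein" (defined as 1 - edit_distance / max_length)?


Word 1: "priest" (length 6)
Word 2: "protein" (length 7)
One optimal edit sequence:
  1. keep 'p'
  2. keep 'r'
  3. insert 'o'  (+1)
  4. substitute 'i' -> 't'  (+1)
  5. keep 'e'
  6. substitute 's' -> 'i'  (+1)
  7. substitute 't' -> 'n'  (+1)
Edit distance = 4
Max length = max(6, 7) = 7
Similarity = 1 - 4/7
= 0.4286


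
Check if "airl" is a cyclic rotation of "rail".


Word: "rail", Candidate: "airl"
Method: check if candidate is substring of word+word
"railrail" contains "airl"? No
Is rotation = No


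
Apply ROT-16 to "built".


Word: "built"
Shift: 16
Each letter → (letter + shift) mod 26:
  'b' (1) + 16 = 17 → 'r'
  'u' (20) + 16 = 10 → 'k'
  'i' (8) + 16 = 24 → 'y'
  'l' (11) + 16 = 1 → 'b'
  't' (19) + 16 = 9 → 'j'
Result = "rkybj"


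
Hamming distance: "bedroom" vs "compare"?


Comparing character by character (same length = 7):
  Pos 0: 'b' vs 'c' !=
  Pos 1: 'e' vs 'o' !=
  Pos 2: 'd' vs 'm' !=
  Pos 3: 'r' vs 'p' !=
  Pos 4: 'o' vs 'a' !=
  Pos 5: 'o' vs 'r' !=
  Pos 6: 'm' vs 'e' !=
Hamming distance = 7


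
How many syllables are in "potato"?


Word: "potato"
Syllable breakdown: po · ta · to
Counting: 3 parts
= 3 syllables


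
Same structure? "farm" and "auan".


Pattern of "farm": [0, 1, 2, 3]
Pattern of "auan": [0, 1, 0, 2]
Patterns do not match
Same pattern = No


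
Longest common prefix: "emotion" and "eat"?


Word 1: "emotion"
Word 2: "eat"
Comparing from start:
  Pos 0: 'e' == 'e'
  Pos 1: 'm' != 'a' (stop)
LCP = "e" (length 1)


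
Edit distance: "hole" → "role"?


Word 1: "hole" (length 4)
Word 2: "role" (length 4)
One optimal edit sequence (insert/delete/substitute each cost 1):
  1. substitute 'h' -> 'r'  (+1)
  2. keep 'o'
  3. keep 'l'
  4. keep 'e'
Total edit operations: 1
Edit distance = 1


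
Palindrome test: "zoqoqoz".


Word: "zoqoqoz"
Reversed: "zoqoqoz"
Forward == Backward? zoqoqoz == zoqoqoz
Palindrome = Yes


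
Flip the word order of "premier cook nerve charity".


Original: "premier cook nerve charity"
Words (1..n): premier | cook | nerve | charity
Reversed (n..1): charity | nerve | cook | premier
Result = "charity nerve cook premier"


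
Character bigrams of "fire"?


Word: "fire" (length 4)
Number of bigrams = 4 - 2 + 1 = 3
  Position 0: "fi"
  Position 1: "ir"
  Position 2: "re"
Bigrams = "fi", "ir", "re"


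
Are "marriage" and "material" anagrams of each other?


Word 1: "marriage" → sorted: aaegimrr
Word 2: "material" → sorted: aaeilmrt
Same letters? aaegimrr != aaeilmrt
Anagram = No


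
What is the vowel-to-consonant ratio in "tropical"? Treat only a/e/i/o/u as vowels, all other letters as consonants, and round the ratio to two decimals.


Word: "tropical"
Vowels (a,e,i,o,u): 3
Consonants: 5
Ratio = 3/5
= 0.60


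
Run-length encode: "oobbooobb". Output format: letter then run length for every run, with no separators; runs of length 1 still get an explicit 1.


String: "oobbooobb"
Scanning for consecutive runs:
  'o' x 2
  'b' x 2
  'o' x 3
  'b' x 2
RLE = "o2b2o3b2"


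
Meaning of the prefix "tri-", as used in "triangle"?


Prefix: tri-
Example: triangle (tri- + angle)
Meaning = three


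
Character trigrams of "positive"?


Word: "positive" (length 8)
Number of trigrams = 8 - 3 + 1 = 6
  Position 0: "pos"
  Position 1: "osi"
  Position 2: "sit"
  Position 3: "iti"
  Position 4: "tiv"
  Position 5: "ive"
Trigrams = "pos", "osi", "sit", "iti", "tiv", "ive"


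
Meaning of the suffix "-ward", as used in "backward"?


Suffix: -ward
Example: backward = back + -ward
Meaning = in the direction of


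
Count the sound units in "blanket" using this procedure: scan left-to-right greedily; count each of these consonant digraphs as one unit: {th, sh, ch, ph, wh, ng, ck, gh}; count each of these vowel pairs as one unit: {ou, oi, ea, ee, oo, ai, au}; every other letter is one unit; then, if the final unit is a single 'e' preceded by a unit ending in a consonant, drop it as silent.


Word: "blanket" (7 letters)
Left-to-right scan:
  1. 'b' (letter)
  2. 'l' (letter)
  3. 'a' (letter)
  4. 'n' (letter)
  5. 'k' (letter)
  6. 'e' (letter)
  7. 't' (letter)
Units from scan: 7
Sound units = 7 units


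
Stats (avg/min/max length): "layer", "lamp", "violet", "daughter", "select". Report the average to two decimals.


Lengths: "layer"=5, "lamp"=4, "violet"=6, "daughter"=8, "select"=6
Sum = 29, Count = 5
Average = 29/5 = 5.80
= avg=5.80, min=4, max=8


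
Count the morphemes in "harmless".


Word: "harmless"
Morphemes: harm | -less
Each morpheme carries meaning
= 2 morphemes


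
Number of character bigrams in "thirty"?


Word: "thirty" (length 6)
Number of 2-grams = length - 2 + 1 = 6 - 2 + 1
= 5


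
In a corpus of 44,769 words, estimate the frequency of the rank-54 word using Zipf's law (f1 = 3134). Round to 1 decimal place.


Zipf's law: f(r) = f(1) / r
f(1) = 3134
f(54) = 3134 / 54
= 58.0 occurrences


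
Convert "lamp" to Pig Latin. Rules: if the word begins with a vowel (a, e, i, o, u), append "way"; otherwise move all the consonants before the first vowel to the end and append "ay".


Word: "lamp"
Starts with consonant(s) → move to end, add 'ay'
Consonant cluster: "l"
Pig Latin = "amplay"


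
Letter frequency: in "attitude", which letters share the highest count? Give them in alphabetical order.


Word: "attitude"
Letter counts:
  'a': 1
  'd': 1
  'e': 1
  'i': 1
  't': 3
  'u': 1
Maximum count = 3
Most frequent = 't' (3 times each)


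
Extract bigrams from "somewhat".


Word: "somewhat" (length 8)
Number of bigrams = 8 - 2 + 1 = 7
  Position 0: "so"
  Position 1: "om"
  Position 2: "me"
  Position 3: "ew"
  Position 4: "wh"
  Position 5: "ha"
  Position 6: "at"
Bigrams = "so", "om", "me", "ew", "wh", "ha", "at"


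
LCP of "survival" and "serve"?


Word 1: "survival"
Word 2: "serve"
Comparing from start:
  Pos 0: 's' == 's'
  Pos 1: 'u' != 'e' (stop)
LCP = "s" (length 1)


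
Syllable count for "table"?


Word: "table"
Syllable breakdown: ta-ble
Counting: 2 parts
= 2 syllables


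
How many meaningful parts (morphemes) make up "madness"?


Word: "madness"
Morphemes: mad | -ness
Each morpheme carries meaning
= 2 morphemes


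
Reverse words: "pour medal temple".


Original: "pour medal temple"
Words (1..n): pour | medal | temple
Reversed (n..1): temple | medal | pour
Result = "temple medal pour"


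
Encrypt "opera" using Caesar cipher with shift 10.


Word: "opera"
Shift: 10
Each letter → (letter + shift) mod 26:
  'o' (14) + 10 = 24 → 'y'
  'p' (15) + 10 = 25 → 'z'
  'e' (4) + 10 = 14 → 'o'
  'r' (17) + 10 = 1 → 'b'
  'a' (0) + 10 = 10 → 'k'
Result = "yzobk"


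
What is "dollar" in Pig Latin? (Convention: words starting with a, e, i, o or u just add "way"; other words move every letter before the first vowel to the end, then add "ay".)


Word: "dollar"
Starts with consonant(s) → move to end, add 'ay'
Consonant cluster: "d"
Pig Latin = "ollarday"


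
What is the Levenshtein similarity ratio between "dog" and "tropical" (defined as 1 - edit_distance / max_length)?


Word 1: "dog" (length 3)
Word 2: "tropical" (length 8)
One optimal edit sequence:
  1. insert 't'  (+1)
  2. substitute 'd' -> 'r'  (+1)
  3. keep 'o'
  4. insert 'p'  (+1)
  5. insert 'i'  (+1)
  6. insert 'c'  (+1)
  7. insert 'a'  (+1)
  8. substitute 'g' -> 'l'  (+1)
Edit distance = 7
Max length = max(3, 8) = 8
Similarity = 1 - 7/8
= 0.1250


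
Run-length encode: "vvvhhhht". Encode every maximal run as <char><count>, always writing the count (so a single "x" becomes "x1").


String: "vvvhhhht"
Scanning for consecutive runs:
  'v' x 3
  'h' x 4
  't' x 1
RLE = "v3h4t1"


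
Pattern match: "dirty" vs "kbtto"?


Pattern of "dirty": [0, 1, 2, 3, 4]
Pattern of "kbtto": [0, 1, 2, 2, 3]
Patterns do not match
Same pattern = No


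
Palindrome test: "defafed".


Word: "defafed"
Reversed: "defafed"
Forward == Backward? defafed == defafed
Palindrome = Yes


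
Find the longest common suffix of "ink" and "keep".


Word 1: "ink"
Word 2: "keep"
Comparing from end:
  Pos -1: 'k' != 'p' (stop)
LCS = "" (length 0)


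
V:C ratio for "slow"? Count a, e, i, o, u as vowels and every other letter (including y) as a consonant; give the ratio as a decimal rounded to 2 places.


Word: "slow"
Vowels (a,e,i,o,u): 1
Consonants: 3
Ratio = 1/3
= 0.33


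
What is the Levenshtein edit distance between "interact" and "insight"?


Word 1: "interact" (length 8)
Word 2: "insight" (length 7)
One optimal edit sequence (insert/delete/substitute each cost 1):
  1. keep 'i'
  2. keep 'n'
  3. delete 't'  (+1)
  4. substitute 'e' -> 's'  (+1)
  5. substitute 'r' -> 'i'  (+1)
  6. substitute 'a' -> 'g'  (+1)
  7. substitute 'c' -> 'h'  (+1)
  8. keep 't'
Total edit operations: 5
Edit distance = 5


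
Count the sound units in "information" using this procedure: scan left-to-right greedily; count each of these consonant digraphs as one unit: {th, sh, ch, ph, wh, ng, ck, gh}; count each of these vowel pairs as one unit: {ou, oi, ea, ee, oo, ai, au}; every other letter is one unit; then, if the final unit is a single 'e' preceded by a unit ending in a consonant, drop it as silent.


Word: "information" (11 letters)
Left-to-right scan:
  [1] 'i' (letter)
  [2] 'n' (letter)
  [3] 'f' (letter)
  [4] 'o' (letter)
  [5] 'r' (letter)
  [6] 'm' (letter)
  [7] 'a' (letter)
  [8] 't' (letter)
  [9] 'i' (letter)
  [10] 'o' (letter)
  [11] 'n' (letter)
Units from scan: 11
Sound units = 11 units


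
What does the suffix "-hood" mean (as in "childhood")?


Suffix: -hood
Example: childhood = child + -hood
Meaning = state / condition


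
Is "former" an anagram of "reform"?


Word 1: "reform" → sorted: efmorr
Word 2: "former" → sorted: efmorr
Same letters? efmorr == efmorr
Anagram = Yes


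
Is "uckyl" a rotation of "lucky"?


Word: "lucky", Candidate: "uckyl"
Method: check if candidate is substring of word+word
"luckylucky" contains "uckyl"? Yes
Is rotation = Yes


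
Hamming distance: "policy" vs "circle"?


Comparing character by character (same length = 6):
  Pos 0: 'p' vs 'c' !=
  Pos 1: 'o' vs 'i' !=
  Pos 2: 'l' vs 'r' !=
  Pos 3: 'i' vs 'c' !=
  Pos 4: 'c' vs 'l' !=
  Pos 5: 'y' vs 'e' !=
Hamming distance = 6


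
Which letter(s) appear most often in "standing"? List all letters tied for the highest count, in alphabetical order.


Word: "standing"
Letter counts:
  'a': 1
  'd': 1
  'g': 1
  'i': 1
  'n': 2
  's': 1
  't': 1
Maximum count = 2
Most frequent = 'n' (2 times each)


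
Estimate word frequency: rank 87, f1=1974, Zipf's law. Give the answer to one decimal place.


Zipf's law: f(r) = f(1) / r
f(1) = 1974
f(87) = 1974 / 87
= 22.7 occurrences


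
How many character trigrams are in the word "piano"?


Word: "piano" (length 5)
Number of 3-grams = length - 3 + 1 = 5 - 3 + 1
= 3


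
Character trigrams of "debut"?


Word: "debut" (length 5)
Number of trigrams = 5 - 3 + 1 = 3
  Position 0: "deb"
  Position 1: "ebu"
  Position 2: "but"
Trigrams = "deb", "ebu", "but"


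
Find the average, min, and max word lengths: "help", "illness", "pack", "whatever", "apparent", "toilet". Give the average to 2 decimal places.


Lengths: "help"=4, "illness"=7, "pack"=4, "whatever"=8, "apparent"=8, "toilet"=6
Sum = 37, Count = 6
Average = 37/6 = 6.17
= avg=6.17, min=4, max=8


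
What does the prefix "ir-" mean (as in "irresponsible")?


Prefix: ir-
As in: irresponsible -> ir- + responsible
Meaning = not


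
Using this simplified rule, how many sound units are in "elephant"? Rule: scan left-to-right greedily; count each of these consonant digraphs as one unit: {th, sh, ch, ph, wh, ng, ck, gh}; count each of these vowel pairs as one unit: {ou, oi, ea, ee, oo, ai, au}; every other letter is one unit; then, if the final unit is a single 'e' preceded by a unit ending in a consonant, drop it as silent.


Word: "elephant" (8 letters)
Left-to-right scan:
  [1] 'e' (letter)
  [2] 'l' (letter)
  [3] 'e' (letter)
  [4] 'ph' (digraph)
  [5] 'a' (letter)
  [6] 'n' (letter)
  [7] 't' (letter)
Units from scan: 7
Sound units = 7 units


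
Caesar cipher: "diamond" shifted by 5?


Word: "diamond"
Shift: 5
Each letter → (letter + shift) mod 26:
  'd' (3) + 5 = 8 → 'i'
  'i' (8) + 5 = 13 → 'n'
  'a' (0) + 5 = 5 → 'f'
  'm' (12) + 5 = 17 → 'r'
  'o' (14) + 5 = 19 → 't'
  'n' (13) + 5 = 18 → 's'
  'd' (3) + 5 = 8 → 'i'
Result = "infrtsi"


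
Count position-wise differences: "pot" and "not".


Comparing character by character (same length = 3):
  Pos 0: 'p' vs 'n' !=
  Pos 1: 'o' vs 'o' =
  Pos 2: 't' vs 't' =
Hamming distance = 1


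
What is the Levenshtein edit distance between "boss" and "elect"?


Word 1: "boss" (length 4)
Word 2: "elect" (length 5)
One optimal edit sequence (insert/delete/substitute each cost 1):
  1. insert 'e'  (+1)
  2. substitute 'b' -> 'l'  (+1)
  3. substitute 'o' -> 'e'  (+1)
  4. substitute 's' -> 'c'  (+1)
  5. substitute 's' -> 't'  (+1)
Total edit operations: 5
Edit distance = 5


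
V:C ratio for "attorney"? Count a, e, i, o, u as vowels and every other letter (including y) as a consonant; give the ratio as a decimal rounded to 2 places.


Word: "attorney"
Vowels (a,e,i,o,u): 3
Consonants: 5
Ratio = 3/5
= 0.60


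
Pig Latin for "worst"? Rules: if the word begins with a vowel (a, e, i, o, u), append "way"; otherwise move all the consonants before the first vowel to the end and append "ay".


Word: "worst"
Starts with consonant(s) → move to end, add 'ay'
Consonant cluster: "w"
Pig Latin = "orstway"


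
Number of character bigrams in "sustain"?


Word: "sustain" (length 7)
Number of 2-grams = length - 2 + 1 = 7 - 2 + 1
= 6


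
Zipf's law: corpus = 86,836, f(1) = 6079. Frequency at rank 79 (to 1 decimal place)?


Zipf's law: f(r) = f(1) / r
f(1) = 6079
f(79) = 6079 / 79
= 76.9 occurrences


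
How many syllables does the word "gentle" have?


Word: "gentle"
Syllable breakdown: gen · tle
Counting: 2 parts
= 2 syllables


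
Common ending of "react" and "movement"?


Word 1: "react"
Word 2: "movement"
Comparing from end:
  Pos -1: 't' == 't'
  Pos -2: 'c' != 'n' (stop)
LCS = "t" (length 1)


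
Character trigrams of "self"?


Word: "self" (length 4)
Number of trigrams = 4 - 3 + 1 = 2
  Position 0: "sel"
  Position 1: "elf"
Trigrams = "sel", "elf"


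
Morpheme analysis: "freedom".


Word: "freedom"
Morphemes: free / -dom
Each morpheme carries meaning
= 2 morphemes


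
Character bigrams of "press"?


Word: "press" (length 5)
Number of bigrams = 5 - 2 + 1 = 4
  Position 0: "pr"
  Position 1: "re"
  Position 2: "es"
  Position 3: "ss"
Bigrams = "pr", "re", "es", "ss"


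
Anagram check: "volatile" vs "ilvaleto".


Word 1: "volatile" → sorted: aeillotv
Word 2: "ilvaleto" → sorted: aeillotv
Same letters? aeillotv == aeillotv
Anagram = Yes


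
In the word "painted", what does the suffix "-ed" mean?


Suffix: -ed
Example: painted (paint + -ed)
Meaning = past tense


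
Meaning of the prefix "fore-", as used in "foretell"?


Prefix: fore-
Example: foretell = fore- + tell
Meaning = before


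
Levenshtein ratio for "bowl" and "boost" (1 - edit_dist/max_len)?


Word 1: "bowl" (length 4)
Word 2: "boost" (length 5)
One optimal edit sequence:
  1. keep 'b'
  2. insert 'o'  (+1)
  3. keep 'o'
  4. substitute 'w' -> 's'  (+1)
  5. substitute 'l' -> 't'  (+1)
Edit distance = 3
Max length = max(4, 5) = 5
Similarity = 1 - 3/5
= 0.4000


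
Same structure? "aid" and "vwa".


Pattern of "aid": [0, 1, 2]
Pattern of "vwa": [0, 1, 2]
Patterns match
Same pattern = Yes


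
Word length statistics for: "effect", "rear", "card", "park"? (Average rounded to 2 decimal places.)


Lengths: "effect"=6, "rear"=4, "card"=4, "park"=4
Sum = 18, Count = 4
Average = 18/4 = 4.50
= avg=4.50, min=4, max=6


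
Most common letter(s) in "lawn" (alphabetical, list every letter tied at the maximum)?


Word: "lawn"
Letter counts:
  'a': 1
  'l': 1
  'n': 1
  'w': 1
Maximum count = 1
Most frequent = 'a', 'l', 'n', 'w' (1 time each)


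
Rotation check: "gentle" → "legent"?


Word: "gentle", Candidate: "legent"
Method: check if candidate is substring of word+word
"gentlegentle" contains "legent"? Yes
Is rotation = Yes


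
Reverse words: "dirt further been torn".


Original: "dirt further been torn"
Words (1..n): dirt | further | been | torn
Reversed (n..1): torn | been | further | dirt
Result = "torn been further dirt"


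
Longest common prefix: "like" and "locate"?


Word 1: "like"
Word 2: "locate"
Comparing from start:
  Pos 0: 'l' == 'l'
  Pos 1: 'i' != 'o' (stop)
LCP = "l" (length 1)


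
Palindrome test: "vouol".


Word: "vouol"
Reversed: "louov"
Forward == Backward? vouol != louov
Palindrome = No


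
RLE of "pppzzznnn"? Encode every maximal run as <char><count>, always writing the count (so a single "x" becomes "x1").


String: "pppzzznnn"
Scanning for consecutive runs:
  'p' x 3
  'z' x 3
  'n' x 3
RLE = "p3z3n3"


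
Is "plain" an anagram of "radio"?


Word 1: "radio" → sorted: adior
Word 2: "plain" → sorted: ailnp
Same letters? adior != ailnp
Anagram = No


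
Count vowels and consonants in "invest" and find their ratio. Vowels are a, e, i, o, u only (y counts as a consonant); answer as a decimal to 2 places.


Word: "invest"
Vowels (a,e,i,o,u): 2
Consonants: 4
Ratio = 2/4
= 0.50


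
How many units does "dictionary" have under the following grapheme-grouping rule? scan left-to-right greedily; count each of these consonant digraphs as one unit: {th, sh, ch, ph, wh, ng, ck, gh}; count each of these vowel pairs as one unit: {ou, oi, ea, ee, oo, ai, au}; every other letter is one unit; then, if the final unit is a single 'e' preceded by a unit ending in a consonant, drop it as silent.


Word: "dictionary" (10 letters)
Left-to-right scan:
  1. 'd' (letter)
  2. 'i' (letter)
  3. 'c' (letter)
  4. 't' (letter)
  5. 'i' (letter)
  6. 'o' (letter)
  7. 'n' (letter)
  8. 'a' (letter)
  9. 'r' (letter)
  10. 'y' (letter)
Units from scan: 10
Sound units = 10 units


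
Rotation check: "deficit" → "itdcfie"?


Word: "deficit", Candidate: "itdcfie"
Method: check if candidate is substring of word+word
"deficitdeficit" contains "itdcfie"? No
Is rotation = No


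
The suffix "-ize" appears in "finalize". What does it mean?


Suffix: -ize
Example: finalize (final + -ize)
Meaning = to make


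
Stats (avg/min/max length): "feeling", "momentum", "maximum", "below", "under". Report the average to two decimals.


Lengths: "feeling"=7, "momentum"=8, "maximum"=7, "below"=5, "under"=5
Sum = 32, Count = 5
Average = 32/5 = 6.40
= avg=6.40, min=5, max=8


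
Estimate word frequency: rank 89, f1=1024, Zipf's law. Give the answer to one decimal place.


Zipf's law: f(r) = f(1) / r
f(1) = 1024
f(89) = 1024 / 89
= 11.5 occurrences


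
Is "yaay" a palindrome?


Word: "yaay"
Reversed: "yaay"
Forward == Backward? yaay == yaay
Palindrome = Yes


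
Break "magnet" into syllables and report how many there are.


Word: "magnet"
Syllable breakdown: mag / net
Counting: 2 parts
= 2 syllables


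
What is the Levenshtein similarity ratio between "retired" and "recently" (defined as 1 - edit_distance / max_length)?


Word 1: "retired" (length 7)
Word 2: "recently" (length 8)
One optimal edit sequence:
  1. keep 'r'
  2. keep 'e'
  3. insert 'c'  (+1)
  4. substitute 't' -> 'e'  (+1)
  5. substitute 'i' -> 'n'  (+1)
  6. substitute 'r' -> 't'  (+1)
  7. substitute 'e' -> 'l'  (+1)
  8. substitute 'd' -> 'y'  (+1)
Edit distance = 6
Max length = max(7, 8) = 8
Similarity = 1 - 6/8
= 0.2500


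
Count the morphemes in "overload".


Word: "overload"
Morphemes: over- + load
Each morpheme carries meaning
= 2 morphemes


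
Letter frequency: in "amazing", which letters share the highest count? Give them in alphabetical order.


Word: "amazing"
Letter counts:
  'a': 2
  'g': 1
  'i': 1
  'm': 1
  'n': 1
  'z': 1
Maximum count = 2
Most frequent = 'a' (2 times each)


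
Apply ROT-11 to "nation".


Word: "nation"
Shift: 11
Each letter → (letter + shift) mod 26:
  'n' (13) + 11 = 24 → 'y'
  'a' (0) + 11 = 11 → 'l'
  't' (19) + 11 = 4 → 'e'
  'i' (8) + 11 = 19 → 't'
  'o' (14) + 11 = 25 → 'z'
  'n' (13) + 11 = 24 → 'y'
Result = "yletzy"


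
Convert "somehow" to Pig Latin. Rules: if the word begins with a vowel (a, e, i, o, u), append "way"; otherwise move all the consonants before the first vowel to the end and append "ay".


Word: "somehow"
Starts with consonant(s) → move to end, add 'ay'
Consonant cluster: "s"
Pig Latin = "omehowsay"


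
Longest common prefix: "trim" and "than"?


Word 1: "trim"
Word 2: "than"
Comparing from start:
  Pos 0: 't' == 't'
  Pos 1: 'r' != 'h' (stop)
LCP = "t" (length 1)


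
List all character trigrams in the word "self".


Word: "self" (length 4)
Number of trigrams = 4 - 3 + 1 = 2
  Position 0: "sel"
  Position 1: "elf"
Trigrams = "sel", "elf"


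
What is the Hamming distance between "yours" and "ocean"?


Comparing character by character (same length = 5):
  Pos 0: 'y' vs 'o' !=
  Pos 1: 'o' vs 'c' !=
  Pos 2: 'u' vs 'e' !=
  Pos 3: 'r' vs 'a' !=
  Pos 4: 's' vs 'n' !=
Hamming distance = 5


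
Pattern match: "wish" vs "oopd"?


Pattern of "wish": [0, 1, 2, 3]
Pattern of "oopd": [0, 0, 1, 2]
Patterns do not match
Same pattern = No


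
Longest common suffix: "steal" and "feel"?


Word 1: "steal"
Word 2: "feel"
Comparing from end:
  Pos -1: 'l' == 'l'
  Pos -2: 'a' != 'e' (stop)
LCS = "l" (length 1)


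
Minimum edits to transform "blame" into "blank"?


Word 1: "blame" (length 5)
Word 2: "blank" (length 5)
One optimal edit sequence (insert/delete/substitute each cost 1):
  1. keep 'b'
  2. keep 'l'
  3. keep 'a'
  4. substitute 'm' -> 'n'  (+1)
  5. substitute 'e' -> 'k'  (+1)
Total edit operations: 2
Edit distance = 2


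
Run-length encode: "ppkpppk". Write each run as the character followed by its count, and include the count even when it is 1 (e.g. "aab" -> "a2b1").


String: "ppkpppk"
Scanning for consecutive runs:
  'p' x 2
  'k' x 1
  'p' x 3
  'k' x 1
RLE = "p2k1p3k1"


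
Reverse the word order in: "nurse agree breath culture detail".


Original: "nurse agree breath culture detail"
Words (1..n): nurse | agree | breath | culture | detail
Reversed (n..1): detail | culture | breath | agree | nurse
Result = "detail culture breath agree nurse"


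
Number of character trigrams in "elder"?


Word: "elder" (length 5)
Number of 3-grams = length - 3 + 1 = 5 - 3 + 1
= 3


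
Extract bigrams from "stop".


Word: "stop" (length 4)
Number of bigrams = 4 - 2 + 1 = 3
  Position 0: "st"
  Position 1: "to"
  Position 2: "op"
Bigrams = "st", "to", "op"


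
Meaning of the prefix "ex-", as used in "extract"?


Prefix: ex-
Example: extract (ex- + tract)
Meaning = out / former


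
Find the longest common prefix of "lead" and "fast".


Word 1: "lead"
Word 2: "fast"
Comparing from start:
  Pos 0: 'l' != 'f' (stop)
LCP = "" (length 0)


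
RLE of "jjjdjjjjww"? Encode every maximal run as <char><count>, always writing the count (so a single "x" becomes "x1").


String: "jjjdjjjjww"
Scanning for consecutive runs:
  'j' x 3
  'd' x 1
  'j' x 4
  'w' x 2
RLE = "j3d1j4w2"


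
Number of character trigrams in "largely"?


Word: "largely" (length 7)
Number of 3-grams = length - 3 + 1 = 7 - 3 + 1
= 5


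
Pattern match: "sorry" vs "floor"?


Pattern of "sorry": [0, 1, 2, 2, 3]
Pattern of "floor": [0, 1, 2, 2, 3]
Patterns match
Same pattern = Yes


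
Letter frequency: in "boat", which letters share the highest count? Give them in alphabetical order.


Word: "boat"
Letter counts:
  'a': 1
  'b': 1
  'o': 1
  't': 1
Maximum count = 1
Most frequent = 'a', 'b', 'o', 't' (1 time each)


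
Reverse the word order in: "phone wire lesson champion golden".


Original: "phone wire lesson champion golden"
Words (1..n): phone | wire | lesson | champion | golden
Reversed (n..1): golden | champion | lesson | wire | phone
Result = "golden champion lesson wire phone"


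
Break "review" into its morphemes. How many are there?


Word: "review"
Morphemes: re- / view
Each morpheme carries meaning
= 2 morphemes


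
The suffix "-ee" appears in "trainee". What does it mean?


Suffix: -ee
Example: trainee = train + -ee
Meaning = one who receives


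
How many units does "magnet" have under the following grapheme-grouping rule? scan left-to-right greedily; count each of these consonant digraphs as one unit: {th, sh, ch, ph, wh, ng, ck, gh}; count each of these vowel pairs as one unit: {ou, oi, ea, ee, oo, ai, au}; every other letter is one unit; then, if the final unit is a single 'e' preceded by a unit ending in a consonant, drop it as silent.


Word: "magnet" (6 letters)
Left-to-right scan:
  1. 'm' (letter)
  2. 'a' (letter)
  3. 'g' (letter)
  4. 'n' (letter)
  5. 'e' (letter)
  6. 't' (letter)
Units from scan: 6
Sound units = 6 units


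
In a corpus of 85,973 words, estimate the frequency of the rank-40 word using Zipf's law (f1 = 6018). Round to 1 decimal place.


Zipf's law: f(r) = f(1) / r
f(1) = 6018
f(40) = 6018 / 40
= 150.5 occurrences


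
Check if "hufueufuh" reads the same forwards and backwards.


Word: "hufueufuh"
Reversed: "hufueufuh"
Forward == Backward? hufueufuh == hufueufuh
Palindrome = Yes


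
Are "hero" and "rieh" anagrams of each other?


Word 1: "hero" → sorted: ehor
Word 2: "rieh" → sorted: ehir
Same letters? ehor != ehir
Anagram = No


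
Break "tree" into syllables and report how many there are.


Word: "tree"
Syllable breakdown: tree
Counting: 1 part
= 1 syllable


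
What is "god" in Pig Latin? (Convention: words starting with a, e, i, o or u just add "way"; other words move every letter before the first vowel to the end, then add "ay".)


Word: "god"
Starts with consonant(s) → move to end, add 'ay'
Consonant cluster: "g"
Pig Latin = "odgay"


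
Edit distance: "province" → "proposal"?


Word 1: "province" (length 8)
Word 2: "proposal" (length 8)
One optimal edit sequence (insert/delete/substitute each cost 1):
  1. keep 'p'
  2. keep 'r'
  3. keep 'o'
  4. substitute 'v' -> 'p'  (+1)
  5. substitute 'i' -> 'o'  (+1)
  6. substitute 'n' -> 's'  (+1)
  7. substitute 'c' -> 'a'  (+1)
  8. substitute 'e' -> 'l'  (+1)
Total edit operations: 5
Edit distance = 5


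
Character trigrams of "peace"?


Word: "peace" (length 5)
Number of trigrams = 5 - 3 + 1 = 3
  Position 0: "pea"
  Position 1: "eac"
  Position 2: "ace"
Trigrams = "pea", "eac", "ace"


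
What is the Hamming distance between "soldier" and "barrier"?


Comparing character by character (same length = 7):
  Pos 0: 's' vs 'b' !=
  Pos 1: 'o' vs 'a' !=
  Pos 2: 'l' vs 'r' !=
  Pos 3: 'd' vs 'r' !=
  Pos 4: 'i' vs 'i' =
  Pos 5: 'e' vs 'e' =
  Pos 6: 'r' vs 'r' =
Hamming distance = 4


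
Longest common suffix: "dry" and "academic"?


Word 1: "dry"
Word 2: "academic"
Comparing from end:
  Pos -1: 'y' != 'c' (stop)
LCS = "" (length 0)


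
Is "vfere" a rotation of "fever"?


Word: "fever", Candidate: "vfere"
Method: check if candidate is substring of word+word
"feverfever" contains "vfere"? No
Is rotation = No


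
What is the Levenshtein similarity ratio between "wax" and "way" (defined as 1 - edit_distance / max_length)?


Word 1: "wax" (length 3)
Word 2: "way" (length 3)
One optimal edit sequence:
  1. keep 'w'
  2. keep 'a'
  3. substitute 'x' -> 'y'  (+1)
Edit distance = 1
Max length = max(3, 3) = 3
Similarity = 1 - 1/3
= 0.6667


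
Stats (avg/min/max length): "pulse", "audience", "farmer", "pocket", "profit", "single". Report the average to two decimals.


Lengths: "pulse"=5, "audience"=8, "farmer"=6, "pocket"=6, "profit"=6, "single"=6
Sum = 37, Count = 6
Average = 37/6 = 6.17
= avg=6.17, min=5, max=8


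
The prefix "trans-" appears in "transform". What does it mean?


Prefix: trans-
Example: transform (trans- + form)
Meaning = across


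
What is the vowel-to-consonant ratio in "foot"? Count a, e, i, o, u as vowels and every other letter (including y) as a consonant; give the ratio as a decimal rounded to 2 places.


Word: "foot"
Vowels (a,e,i,o,u): 2
Consonants: 2
Ratio = 2/2
= 1.00


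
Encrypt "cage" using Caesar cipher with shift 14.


Word: "cage"
Shift: 14
Each letter → (letter + shift) mod 26:
  'c' (2) + 14 = 16 → 'q'
  'a' (0) + 14 = 14 → 'o'
  'g' (6) + 14 = 20 → 'u'
  'e' (4) + 14 = 18 → 's'
Result = "qous"


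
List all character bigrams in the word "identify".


Word: "identify" (length 8)
Number of bigrams = 8 - 2 + 1 = 7
  Position 0: "id"
  Position 1: "de"
  Position 2: "en"
  Position 3: "nt"
  Position 4: "ti"
  Position 5: "if"
  Position 6: "fy"
Bigrams = "id", "de", "en", "nt", "ti", "if", "fy"


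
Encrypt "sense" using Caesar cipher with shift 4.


Word: "sense"
Shift: 4
Each letter → (letter + shift) mod 26:
  's' (18) + 4 = 22 → 'w'
  'e' (4) + 4 = 8 → 'i'
  'n' (13) + 4 = 17 → 'r'
  's' (18) + 4 = 22 → 'w'
  'e' (4) + 4 = 8 → 'i'
Result = "wirwi"


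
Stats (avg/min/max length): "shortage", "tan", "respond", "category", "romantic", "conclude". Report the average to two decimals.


Lengths: "shortage"=8, "tan"=3, "respond"=7, "category"=8, "romantic"=8, "conclude"=8
Sum = 42, Count = 6
Average = 42/6 = 7.00
= avg=7.00, min=3, max=8


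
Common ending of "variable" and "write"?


Word 1: "variable"
Word 2: "write"
Comparing from end:
  Pos -1: 'e' == 'e'
  Pos -2: 'l' != 't' (stop)
LCS = "e" (length 1)


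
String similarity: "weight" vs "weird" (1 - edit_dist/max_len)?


Word 1: "weight" (length 6)
Word 2: "weird" (length 5)
One optimal edit sequence:
  1. keep 'w'
  2. keep 'e'
  3. keep 'i'
  4. delete 'g'  (+1)
  5. substitute 'h' -> 'r'  (+1)
  6. substitute 't' -> 'd'  (+1)
Edit distance = 3
Max length = max(6, 5) = 6
Similarity = 1 - 3/6
= 0.5000


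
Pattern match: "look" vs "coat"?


Pattern of "look": [0, 1, 1, 2]
Pattern of "coat": [0, 1, 2, 3]
Patterns do not match
Same pattern = No


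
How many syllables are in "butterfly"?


Word: "butterfly"
Syllable breakdown: but · ter · fly
Counting: 3 parts
= 3 syllables


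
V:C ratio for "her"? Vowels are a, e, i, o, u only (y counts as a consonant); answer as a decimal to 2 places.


Word: "her"
Vowels (a,e,i,o,u): 1
Consonants: 2
Ratio = 1/2
= 0.50


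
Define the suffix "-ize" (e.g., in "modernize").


Suffix: -ize
Example: modernize (modern + -ize)
Meaning = to make


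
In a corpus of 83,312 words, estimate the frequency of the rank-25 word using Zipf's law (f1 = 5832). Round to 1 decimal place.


Zipf's law: f(r) = f(1) / r
f(1) = 5832
f(25) = 5832 / 25
= 233.3 occurrences


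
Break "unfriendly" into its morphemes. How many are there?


Word: "unfriendly"
Morphemes: un- / friend / -ly
Each morpheme carries meaning
= 3 morphemes


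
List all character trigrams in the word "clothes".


Word: "clothes" (length 7)
Number of trigrams = 7 - 3 + 1 = 5
  Position 0: "clo"
  Position 1: "lot"
  Position 2: "oth"
  Position 3: "the"
  Position 4: "hes"
Trigrams = "clo", "lot", "oth", "the", "hes"
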